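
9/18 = 1/2 = 0.50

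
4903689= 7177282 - 2273593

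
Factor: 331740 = 2^2 * 3^2 * 5^1*19^1 * 97^1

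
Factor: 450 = 2^1*3^2*5^2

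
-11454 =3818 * ( - 3)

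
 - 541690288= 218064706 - 759754994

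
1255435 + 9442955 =10698390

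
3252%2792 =460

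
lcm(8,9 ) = 72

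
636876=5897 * 108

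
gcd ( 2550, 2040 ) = 510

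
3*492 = 1476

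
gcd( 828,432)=36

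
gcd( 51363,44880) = 3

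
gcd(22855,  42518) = 7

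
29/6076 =29/6076 = 0.00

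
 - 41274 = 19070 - 60344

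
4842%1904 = 1034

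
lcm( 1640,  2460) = 4920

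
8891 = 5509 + 3382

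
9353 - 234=9119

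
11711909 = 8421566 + 3290343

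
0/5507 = 0 = 0.00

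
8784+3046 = 11830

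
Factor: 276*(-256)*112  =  - 7913472 = - 2^14*3^1 *7^1*23^1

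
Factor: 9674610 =2^1*3^1*5^1 *11^1*19^1*1543^1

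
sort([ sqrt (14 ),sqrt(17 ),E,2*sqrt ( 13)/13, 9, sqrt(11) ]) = [ 2 *sqrt( 13 )/13,E, sqrt( 11),  sqrt(14), sqrt( 17),9 ] 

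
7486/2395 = 7486/2395 = 3.13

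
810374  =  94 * 8621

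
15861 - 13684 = 2177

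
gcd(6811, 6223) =49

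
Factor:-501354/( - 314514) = 7^1*23^1*101^( - 1 )=161/101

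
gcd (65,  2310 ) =5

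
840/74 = 11+13/37 = 11.35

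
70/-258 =-35/129 = - 0.27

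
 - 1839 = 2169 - 4008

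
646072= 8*80759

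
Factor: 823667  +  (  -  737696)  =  85971 = 3^1*28657^1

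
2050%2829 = 2050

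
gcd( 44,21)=1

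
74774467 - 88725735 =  - 13951268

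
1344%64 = 0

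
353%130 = 93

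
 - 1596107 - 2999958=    - 4596065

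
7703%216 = 143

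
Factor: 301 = 7^1*43^1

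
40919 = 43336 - 2417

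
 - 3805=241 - 4046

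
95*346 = 32870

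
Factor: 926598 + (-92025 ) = 3^1*278191^1 = 834573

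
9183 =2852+6331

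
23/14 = 1 + 9/14=1.64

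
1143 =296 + 847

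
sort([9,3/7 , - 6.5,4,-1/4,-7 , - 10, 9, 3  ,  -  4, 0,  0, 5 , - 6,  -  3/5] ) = [-10,-7, -6.5, - 6 , - 4,-3/5,-1/4, 0,0,  3/7 , 3,4,5 , 9, 9] 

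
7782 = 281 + 7501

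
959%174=89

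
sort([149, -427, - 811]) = [-811, - 427, 149 ]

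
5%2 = 1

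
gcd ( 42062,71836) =2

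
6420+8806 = 15226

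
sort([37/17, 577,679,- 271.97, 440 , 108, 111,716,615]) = [-271.97  ,  37/17,108,111,440, 577 , 615, 679, 716] 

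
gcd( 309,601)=1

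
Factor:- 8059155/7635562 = -2^( - 1 )*3^1*5^1 * 11^ (-1) * 13^1*37^1*1117^1*347071^( - 1 ) 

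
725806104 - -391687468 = 1117493572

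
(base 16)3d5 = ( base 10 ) 981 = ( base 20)291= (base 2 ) 1111010101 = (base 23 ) 1jf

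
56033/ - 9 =-6226 + 1/9=-6225.89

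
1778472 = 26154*68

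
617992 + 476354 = 1094346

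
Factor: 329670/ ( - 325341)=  - 2^1*3^2*5^1*11^1*977^( - 1 ) = - 990/977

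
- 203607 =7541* ( - 27 ) 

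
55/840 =11/168 = 0.07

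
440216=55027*8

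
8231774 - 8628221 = -396447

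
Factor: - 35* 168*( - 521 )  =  3063480 = 2^3*3^1 * 5^1 * 7^2*521^1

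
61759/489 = 61759/489= 126.30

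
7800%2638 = 2524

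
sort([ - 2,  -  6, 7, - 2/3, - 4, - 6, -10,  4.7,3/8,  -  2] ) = [ - 10, - 6, - 6, - 4, - 2, - 2,  -  2/3, 3/8, 4.7,7]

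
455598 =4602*99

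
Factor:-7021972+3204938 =-3817034 = -  2^1 * 13^2*23^1*491^1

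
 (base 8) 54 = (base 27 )1h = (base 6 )112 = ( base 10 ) 44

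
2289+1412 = 3701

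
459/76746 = 153/25582 = 0.01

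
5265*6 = 31590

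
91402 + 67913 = 159315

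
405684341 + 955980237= 1361664578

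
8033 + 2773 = 10806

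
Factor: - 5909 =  - 19^1*311^1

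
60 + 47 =107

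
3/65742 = 1/21914  =  0.00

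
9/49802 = 9/49802 = 0.00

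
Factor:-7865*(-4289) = 33732985=   5^1*11^2*13^1*4289^1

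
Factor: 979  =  11^1*89^1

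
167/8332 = 167/8332 = 0.02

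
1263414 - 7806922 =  -6543508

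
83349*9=750141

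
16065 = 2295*7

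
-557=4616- 5173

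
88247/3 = 29415+ 2/3  =  29415.67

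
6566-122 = 6444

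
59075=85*695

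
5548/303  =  5548/303 = 18.31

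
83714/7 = 83714/7 = 11959.14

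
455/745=91/149 = 0.61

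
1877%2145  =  1877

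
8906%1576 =1026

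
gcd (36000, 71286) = 6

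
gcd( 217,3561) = 1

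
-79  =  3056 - 3135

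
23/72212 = 23/72212 = 0.00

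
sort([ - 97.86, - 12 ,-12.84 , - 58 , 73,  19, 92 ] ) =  [-97.86,  -  58, - 12.84,- 12 , 19,73, 92]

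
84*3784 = 317856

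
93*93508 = 8696244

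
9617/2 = 4808 + 1/2 = 4808.50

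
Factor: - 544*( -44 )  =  23936  =  2^7 * 11^1 * 17^1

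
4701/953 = 4701/953 = 4.93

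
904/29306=452/14653 = 0.03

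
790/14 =395/7 = 56.43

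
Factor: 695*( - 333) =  - 3^2*5^1*37^1*139^1 =- 231435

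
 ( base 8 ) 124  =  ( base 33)2i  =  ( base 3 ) 10010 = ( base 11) 77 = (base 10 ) 84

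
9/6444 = 1/716= 0.00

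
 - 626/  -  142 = 313/71=4.41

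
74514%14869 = 169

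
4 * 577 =2308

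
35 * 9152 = 320320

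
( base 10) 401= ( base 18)145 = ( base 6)1505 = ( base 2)110010001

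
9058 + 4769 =13827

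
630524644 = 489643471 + 140881173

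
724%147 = 136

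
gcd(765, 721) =1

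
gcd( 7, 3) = 1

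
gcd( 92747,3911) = 1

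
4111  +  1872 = 5983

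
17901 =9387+8514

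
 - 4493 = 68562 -73055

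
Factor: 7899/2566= 2^( - 1 )*3^1*1283^( - 1)* 2633^1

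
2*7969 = 15938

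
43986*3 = 131958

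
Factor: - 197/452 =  - 2^( - 2)*113^( -1 )*197^1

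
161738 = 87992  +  73746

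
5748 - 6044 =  - 296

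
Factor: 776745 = 3^2 * 5^1 * 41^1 * 421^1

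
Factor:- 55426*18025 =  - 2^1*5^2*7^2*37^1*103^1*107^1 = - 999053650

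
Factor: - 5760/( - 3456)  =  5/3 = 3^( - 1)*5^1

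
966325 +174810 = 1141135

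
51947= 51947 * 1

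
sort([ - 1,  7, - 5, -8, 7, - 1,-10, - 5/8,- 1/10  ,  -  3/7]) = [ - 10,  -  8,- 5, - 1,- 1,  -  5/8, - 3/7, -1/10, 7 , 7 ] 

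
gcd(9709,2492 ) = 7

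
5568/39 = 1856/13 = 142.77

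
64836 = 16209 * 4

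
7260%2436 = 2388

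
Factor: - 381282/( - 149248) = 2^( - 7 )*3^1*109^1 = 327/128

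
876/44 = 19 + 10/11= 19.91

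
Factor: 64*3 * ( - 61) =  -11712  =  -2^6*3^1 * 61^1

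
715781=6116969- 5401188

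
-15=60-75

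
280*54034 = 15129520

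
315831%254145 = 61686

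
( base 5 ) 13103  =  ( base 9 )1362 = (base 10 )1028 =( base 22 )22g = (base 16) 404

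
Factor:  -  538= - 2^1*269^1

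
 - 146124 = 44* (-3321) 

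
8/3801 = 8/3801=0.00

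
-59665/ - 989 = 60 + 325/989 = 60.33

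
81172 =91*892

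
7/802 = 7/802 = 0.01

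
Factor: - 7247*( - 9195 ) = 3^1*5^1 * 613^1 *7247^1 = 66636165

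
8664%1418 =156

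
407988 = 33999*12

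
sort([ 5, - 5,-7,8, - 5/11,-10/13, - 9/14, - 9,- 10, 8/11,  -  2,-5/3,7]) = [ - 10, - 9, - 7,  -  5, - 2, - 5/3, - 10/13 , - 9/14, - 5/11,8/11 , 5,7,8]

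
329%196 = 133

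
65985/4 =65985/4 = 16496.25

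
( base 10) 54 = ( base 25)24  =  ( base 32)1M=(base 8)66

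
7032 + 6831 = 13863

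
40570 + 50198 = 90768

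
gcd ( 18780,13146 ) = 1878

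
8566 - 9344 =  - 778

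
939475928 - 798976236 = 140499692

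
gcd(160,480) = 160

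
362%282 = 80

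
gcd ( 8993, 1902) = 1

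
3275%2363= 912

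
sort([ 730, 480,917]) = [480,730,917 ]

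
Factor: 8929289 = 8929289^1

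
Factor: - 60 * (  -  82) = 4920 = 2^3*3^1*5^1*41^1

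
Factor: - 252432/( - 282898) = 126216/141449 = 2^3 * 3^2*7^( - 1)*11^( - 2 ) *167^( - 1)* 1753^1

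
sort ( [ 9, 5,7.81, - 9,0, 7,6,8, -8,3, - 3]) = [ - 9, - 8, - 3,  0,3, 5,6,7, 7.81, 8 , 9]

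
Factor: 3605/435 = 721/87 =3^( - 1 )*7^1*29^ ( - 1 )*103^1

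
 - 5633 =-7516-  - 1883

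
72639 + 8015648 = 8088287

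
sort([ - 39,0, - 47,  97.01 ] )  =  [ - 47, - 39,0,97.01]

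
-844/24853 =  - 844/24853 = -0.03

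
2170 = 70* 31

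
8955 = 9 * 995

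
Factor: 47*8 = 376 = 2^3 * 47^1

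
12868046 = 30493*422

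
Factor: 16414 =2^1* 29^1*283^1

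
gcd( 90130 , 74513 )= 1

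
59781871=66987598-7205727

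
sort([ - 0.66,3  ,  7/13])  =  [ - 0.66,7/13,3] 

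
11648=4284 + 7364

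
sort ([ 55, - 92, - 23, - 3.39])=[ - 92, - 23, - 3.39, 55]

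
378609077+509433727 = 888042804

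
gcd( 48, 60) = 12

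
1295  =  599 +696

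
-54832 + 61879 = 7047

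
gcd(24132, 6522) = 6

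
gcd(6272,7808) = 128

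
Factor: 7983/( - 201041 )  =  -3^2*127^( - 1)*887^1*1583^(  -  1) 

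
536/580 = 134/145 = 0.92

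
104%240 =104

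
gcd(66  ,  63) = 3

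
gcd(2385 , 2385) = 2385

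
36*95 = 3420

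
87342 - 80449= 6893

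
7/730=7/730  =  0.01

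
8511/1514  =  8511/1514 = 5.62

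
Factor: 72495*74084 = 5370719580 = 2^2*3^4*5^1 *179^1*18521^1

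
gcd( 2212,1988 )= 28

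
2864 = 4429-1565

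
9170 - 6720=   2450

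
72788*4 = 291152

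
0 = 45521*0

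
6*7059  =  42354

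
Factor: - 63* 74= -4662 = - 2^1*3^2*7^1 * 37^1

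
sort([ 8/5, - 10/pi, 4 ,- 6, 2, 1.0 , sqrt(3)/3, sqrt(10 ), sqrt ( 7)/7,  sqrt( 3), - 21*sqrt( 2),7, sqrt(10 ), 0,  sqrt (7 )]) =[ - 21*sqrt( 2), - 6, - 10/pi, 0,sqrt ( 7)/7,  sqrt (3 )/3,1.0,8/5, sqrt( 3), 2,sqrt ( 7 ), sqrt ( 10), sqrt( 10), 4, 7]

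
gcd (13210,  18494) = 2642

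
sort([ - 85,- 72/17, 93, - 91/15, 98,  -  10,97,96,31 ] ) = [-85, - 10, - 91/15, - 72/17 , 31,93 , 96,  97, 98 ] 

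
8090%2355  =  1025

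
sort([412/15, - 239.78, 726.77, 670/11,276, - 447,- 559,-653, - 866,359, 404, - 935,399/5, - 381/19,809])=[ - 935, - 866, - 653, - 559, - 447,-239.78, - 381/19 , 412/15,670/11,399/5  ,  276,359, 404, 726.77, 809]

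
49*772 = 37828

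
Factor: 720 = 2^4*3^2*5^1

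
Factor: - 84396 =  - 2^2*3^1*13^1 * 541^1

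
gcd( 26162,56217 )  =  1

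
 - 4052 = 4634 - 8686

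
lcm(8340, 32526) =325260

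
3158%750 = 158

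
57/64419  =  19/21473 = 0.00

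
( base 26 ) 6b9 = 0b1000011111111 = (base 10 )4351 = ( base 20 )ahb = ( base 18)D7D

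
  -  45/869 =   -  1 + 824/869 = - 0.05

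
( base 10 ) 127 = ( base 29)4b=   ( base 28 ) 4f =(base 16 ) 7F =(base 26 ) 4n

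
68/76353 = 68/76353 = 0.00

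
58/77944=29/38972 = 0.00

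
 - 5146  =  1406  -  6552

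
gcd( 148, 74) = 74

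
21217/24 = 884 + 1/24 = 884.04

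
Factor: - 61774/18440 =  - 67/20 = - 2^( - 2)*5^( - 1)*67^1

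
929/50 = 929/50 = 18.58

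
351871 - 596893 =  - 245022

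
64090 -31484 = 32606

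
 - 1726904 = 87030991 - 88757895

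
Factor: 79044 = 2^2*3^1*7^1*941^1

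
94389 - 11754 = 82635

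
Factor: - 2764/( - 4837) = 4/7= 2^2*7^( - 1 )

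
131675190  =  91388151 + 40287039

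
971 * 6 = 5826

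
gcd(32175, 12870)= 6435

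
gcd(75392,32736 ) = 992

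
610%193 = 31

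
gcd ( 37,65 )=1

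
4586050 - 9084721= - 4498671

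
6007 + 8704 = 14711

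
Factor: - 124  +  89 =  - 5^1*7^1= - 35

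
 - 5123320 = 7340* ( - 698)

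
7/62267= 7/62267 = 0.00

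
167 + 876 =1043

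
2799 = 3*933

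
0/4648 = 0=0.00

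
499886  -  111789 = 388097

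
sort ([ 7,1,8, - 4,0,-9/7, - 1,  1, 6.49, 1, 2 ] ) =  [ - 4,-9/7 , - 1 , 0, 1, 1, 1,2, 6.49, 7, 8]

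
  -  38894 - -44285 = 5391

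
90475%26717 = 10324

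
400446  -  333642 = 66804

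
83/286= 83/286= 0.29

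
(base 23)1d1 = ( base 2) 1100111101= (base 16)33D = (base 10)829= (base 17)2ED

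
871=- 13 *( - 67)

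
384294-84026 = 300268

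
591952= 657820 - 65868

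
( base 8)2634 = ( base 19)3ib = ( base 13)866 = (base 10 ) 1436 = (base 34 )188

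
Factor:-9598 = -2^1*4799^1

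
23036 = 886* 26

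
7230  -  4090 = 3140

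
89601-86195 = 3406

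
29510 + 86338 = 115848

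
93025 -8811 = 84214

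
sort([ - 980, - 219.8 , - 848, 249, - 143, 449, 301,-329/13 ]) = [ - 980, - 848, - 219.8, - 143 , - 329/13, 249,301,449]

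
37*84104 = 3111848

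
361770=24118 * 15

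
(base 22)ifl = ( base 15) 2a43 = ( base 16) 2367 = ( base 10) 9063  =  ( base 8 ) 21547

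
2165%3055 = 2165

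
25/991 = 25/991  =  0.03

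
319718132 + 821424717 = 1141142849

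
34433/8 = 4304 + 1/8 = 4304.12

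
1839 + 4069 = 5908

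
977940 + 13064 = 991004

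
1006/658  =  1+174/329 = 1.53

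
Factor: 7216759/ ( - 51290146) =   -  2^( - 1 )*11^1*743^1 * 883^1 *941^( - 1)*27253^( - 1 )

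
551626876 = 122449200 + 429177676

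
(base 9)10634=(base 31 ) 7BA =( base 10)7078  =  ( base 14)2818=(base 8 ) 15646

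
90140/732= 22535/183 = 123.14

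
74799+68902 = 143701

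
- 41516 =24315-65831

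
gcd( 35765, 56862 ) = 1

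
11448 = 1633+9815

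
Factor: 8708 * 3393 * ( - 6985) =-2^2*3^2*5^1*7^1*11^1* 13^1*29^1*127^1*311^1 = - 206380514340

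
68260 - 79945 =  - 11685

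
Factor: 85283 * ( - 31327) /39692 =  - 2671660541/39692 = - 2^( - 2)*11^1*7753^1*9923^(- 1 )*31327^1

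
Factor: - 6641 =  -29^1*229^1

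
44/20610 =22/10305= 0.00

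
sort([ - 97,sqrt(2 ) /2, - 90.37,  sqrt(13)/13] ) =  [ - 97, - 90.37,sqrt( 13 ) /13,sqrt ( 2) /2 ]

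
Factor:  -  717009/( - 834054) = 2^( - 1 ) * 13^ ( - 1)  *37^( - 1) * 827^1 = 827/962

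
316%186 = 130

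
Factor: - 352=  - 2^5 * 11^1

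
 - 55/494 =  - 55/494 = -0.11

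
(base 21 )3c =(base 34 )27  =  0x4b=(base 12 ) 63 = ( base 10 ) 75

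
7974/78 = 102 + 3/13  =  102.23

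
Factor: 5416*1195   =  6472120 = 2^3*5^1*239^1*677^1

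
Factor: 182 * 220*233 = 2^3 * 5^1*7^1*11^1*13^1 * 233^1 = 9329320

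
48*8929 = 428592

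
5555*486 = 2699730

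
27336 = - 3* ( - 9112) 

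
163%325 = 163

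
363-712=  - 349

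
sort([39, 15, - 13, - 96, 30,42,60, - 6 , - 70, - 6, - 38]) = [ - 96, - 70, - 38, - 13,-6,-6, 15,30,39,  42,60]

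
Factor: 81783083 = 281^1*291043^1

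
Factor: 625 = 5^4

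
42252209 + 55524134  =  97776343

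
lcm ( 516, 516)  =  516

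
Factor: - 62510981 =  - 13^1*1187^1*4051^1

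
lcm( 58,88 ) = 2552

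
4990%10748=4990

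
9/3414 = 3/1138  =  0.00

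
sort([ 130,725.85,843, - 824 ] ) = [ - 824, 130,725.85 , 843 ] 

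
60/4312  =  15/1078  =  0.01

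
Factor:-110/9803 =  - 2^1 * 5^1*11^1*9803^( -1)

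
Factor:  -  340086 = - 2^1*3^1 * 56681^1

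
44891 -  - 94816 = 139707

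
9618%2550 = 1968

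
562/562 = 1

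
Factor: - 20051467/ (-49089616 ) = 2^( - 4)* 19^ ( - 1)*31^(- 1)*5209^( - 1 ) * 20051467^1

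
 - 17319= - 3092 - 14227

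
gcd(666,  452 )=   2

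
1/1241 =1/1241 = 0.00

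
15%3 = 0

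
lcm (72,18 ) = 72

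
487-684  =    -  197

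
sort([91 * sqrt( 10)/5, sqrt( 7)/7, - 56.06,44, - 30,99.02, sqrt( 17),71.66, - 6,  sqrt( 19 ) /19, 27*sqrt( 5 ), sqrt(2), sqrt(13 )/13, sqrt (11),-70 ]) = [ - 70, - 56.06, - 30, - 6,sqrt( 19)/19,  sqrt( 13 ) /13, sqrt(7 ) /7 , sqrt (2), sqrt ( 11 ),sqrt(17),44, 91 *sqrt( 10 ) /5, 27*sqrt (5 ),71.66,99.02] 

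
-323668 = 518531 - 842199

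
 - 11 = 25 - 36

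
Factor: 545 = 5^1*109^1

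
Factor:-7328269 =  - 13^1* 313^1 * 1801^1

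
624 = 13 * 48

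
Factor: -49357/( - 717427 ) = 7^1*11^1*641^1*717427^( - 1 ) 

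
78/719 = 78/719 = 0.11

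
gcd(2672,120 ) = 8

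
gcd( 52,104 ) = 52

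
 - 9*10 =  - 90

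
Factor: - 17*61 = - 17^1*61^1 = - 1037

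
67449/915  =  73 + 218/305= 73.71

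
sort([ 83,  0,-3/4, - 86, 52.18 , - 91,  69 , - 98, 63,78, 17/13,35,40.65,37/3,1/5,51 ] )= [ -98, - 91,  -  86,  -  3/4, 0  ,  1/5,17/13,37/3, 35,40.65,51, 52.18,63, 69,78,83 ]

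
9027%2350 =1977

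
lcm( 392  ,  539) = 4312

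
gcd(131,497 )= 1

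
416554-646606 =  - 230052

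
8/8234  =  4/4117 = 0.00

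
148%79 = 69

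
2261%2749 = 2261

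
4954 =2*2477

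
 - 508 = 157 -665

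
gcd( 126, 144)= 18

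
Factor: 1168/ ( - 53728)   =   - 2^(-1)*23^(- 1)= - 1/46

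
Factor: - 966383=- 11^1*87853^1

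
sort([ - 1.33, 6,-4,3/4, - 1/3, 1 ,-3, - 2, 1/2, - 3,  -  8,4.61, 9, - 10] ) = [ - 10, - 8,-4,- 3, - 3, - 2,-1.33, - 1/3,1/2, 3/4, 1, 4.61, 6, 9]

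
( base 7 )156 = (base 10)90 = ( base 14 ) 66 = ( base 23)3L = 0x5A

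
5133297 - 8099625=- 2966328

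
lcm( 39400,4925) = 39400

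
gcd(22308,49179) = 507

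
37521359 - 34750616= 2770743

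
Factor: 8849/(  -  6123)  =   - 3^(-1 )*13^( - 1 )*157^( - 1 )*8849^1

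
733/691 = 1+42/691 = 1.06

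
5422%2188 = 1046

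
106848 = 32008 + 74840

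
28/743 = 28/743  =  0.04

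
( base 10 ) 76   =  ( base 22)3A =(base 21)3D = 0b1001100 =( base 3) 2211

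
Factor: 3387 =3^1 * 1129^1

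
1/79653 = 1/79653 = 0.00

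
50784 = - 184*( - 276)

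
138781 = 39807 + 98974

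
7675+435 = 8110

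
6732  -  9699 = - 2967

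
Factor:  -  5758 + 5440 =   -  2^1*3^1*53^1 =- 318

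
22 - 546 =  - 524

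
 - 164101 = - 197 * 833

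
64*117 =7488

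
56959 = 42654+14305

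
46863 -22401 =24462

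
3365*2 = 6730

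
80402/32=40201/16 = 2512.56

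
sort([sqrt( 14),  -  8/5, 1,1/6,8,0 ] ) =[ - 8/5,  0, 1/6  ,  1,sqrt( 14),  8]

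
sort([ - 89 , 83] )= [-89,83] 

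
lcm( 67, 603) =603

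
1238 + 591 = 1829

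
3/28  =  3/28 = 0.11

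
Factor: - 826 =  - 2^1*7^1*59^1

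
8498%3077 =2344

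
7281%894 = 129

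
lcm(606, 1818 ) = 1818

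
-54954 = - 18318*3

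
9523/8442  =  9523/8442=1.13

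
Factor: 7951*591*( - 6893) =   -  32390489613 =- 3^1 * 61^1*113^1*197^1*7951^1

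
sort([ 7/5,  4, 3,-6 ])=[-6, 7/5 , 3, 4 ]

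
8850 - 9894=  - 1044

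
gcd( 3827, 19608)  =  43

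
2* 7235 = 14470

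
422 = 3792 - 3370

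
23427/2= 23427/2 = 11713.50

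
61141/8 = 61141/8 = 7642.62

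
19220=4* 4805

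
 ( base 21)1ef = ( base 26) 12m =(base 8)1356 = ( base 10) 750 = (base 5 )11000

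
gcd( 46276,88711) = 23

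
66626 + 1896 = 68522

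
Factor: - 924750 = -2^1*3^3*5^3*137^1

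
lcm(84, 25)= 2100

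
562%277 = 8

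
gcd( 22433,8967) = 1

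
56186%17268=4382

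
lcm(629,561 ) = 20757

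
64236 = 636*101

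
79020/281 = 281  +  59/281 = 281.21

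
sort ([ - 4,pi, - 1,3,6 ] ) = [ - 4,  -  1 , 3,pi, 6] 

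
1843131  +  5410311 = 7253442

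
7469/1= 7469 = 7469.00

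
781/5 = 781/5 = 156.20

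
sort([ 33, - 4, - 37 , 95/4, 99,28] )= [ -37,-4,95/4 , 28 , 33, 99 ] 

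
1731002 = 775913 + 955089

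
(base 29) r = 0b11011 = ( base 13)21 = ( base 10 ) 27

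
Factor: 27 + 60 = 3^1*29^1 = 87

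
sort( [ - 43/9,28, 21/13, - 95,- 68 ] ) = [ - 95,-68,  -  43/9,21/13, 28 ] 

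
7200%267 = 258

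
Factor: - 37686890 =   -  2^1*5^1*167^1*22567^1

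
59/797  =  59/797 = 0.07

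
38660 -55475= - 16815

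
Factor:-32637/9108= - 2^( - 2 )*3^( - 1)*43^1 =- 43/12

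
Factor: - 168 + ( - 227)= -5^1*79^1 = - 395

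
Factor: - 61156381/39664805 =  - 5^ ( - 1 )*11^1*13^1*647^1 *661^1*7932961^(-1 ) 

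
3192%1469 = 254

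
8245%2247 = 1504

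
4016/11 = 365 + 1/11 = 365.09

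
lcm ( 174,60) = 1740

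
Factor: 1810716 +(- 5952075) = - 4141359=- 3^2 * 71^1*6481^1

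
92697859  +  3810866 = 96508725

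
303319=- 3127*(-97 )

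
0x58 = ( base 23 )3J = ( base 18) 4G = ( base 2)1011000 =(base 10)88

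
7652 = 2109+5543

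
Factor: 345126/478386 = 57521/79731 = 3^( - 3)*97^1*593^1*2953^( - 1)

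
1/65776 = 1/65776 = 0.00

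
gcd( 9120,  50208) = 96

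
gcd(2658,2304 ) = 6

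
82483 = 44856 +37627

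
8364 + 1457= 9821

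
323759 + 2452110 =2775869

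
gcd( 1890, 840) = 210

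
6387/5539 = 1+848/5539 = 1.15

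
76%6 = 4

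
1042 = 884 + 158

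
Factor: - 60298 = -2^1 *7^1*59^1*73^1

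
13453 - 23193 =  - 9740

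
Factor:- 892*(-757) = 675244 = 2^2*223^1*757^1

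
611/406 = 611/406 = 1.50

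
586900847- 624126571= - 37225724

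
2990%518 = 400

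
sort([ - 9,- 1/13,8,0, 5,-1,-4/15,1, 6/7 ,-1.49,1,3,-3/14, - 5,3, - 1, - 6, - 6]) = [ - 9 , - 6, - 6,-5,  -  1.49, - 1, - 1, - 4/15 ,- 3/14, - 1/13,0,6/7,1,1,3, 3, 5, 8 ]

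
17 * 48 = 816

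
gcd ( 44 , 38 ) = 2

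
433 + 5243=5676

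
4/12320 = 1/3080 = 0.00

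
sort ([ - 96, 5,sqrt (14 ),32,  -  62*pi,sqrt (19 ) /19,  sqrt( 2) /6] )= [ - 62* pi ,-96, sqrt( 19 )/19, sqrt( 2) /6 , sqrt( 14),5,32]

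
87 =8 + 79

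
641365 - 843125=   -  201760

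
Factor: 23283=3^2*13^1*199^1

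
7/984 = 7/984 =0.01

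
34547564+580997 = 35128561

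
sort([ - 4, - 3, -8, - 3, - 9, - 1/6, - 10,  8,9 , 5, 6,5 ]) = [ - 10 , - 9 , - 8, - 4, - 3, - 3,-1/6, 5, 5,  6,8,  9]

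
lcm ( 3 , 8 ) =24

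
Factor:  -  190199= - 41^1 * 4639^1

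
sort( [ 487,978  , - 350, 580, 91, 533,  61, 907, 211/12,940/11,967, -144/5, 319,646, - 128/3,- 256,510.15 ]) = [ - 350, - 256, - 128/3, - 144/5, 211/12, 61, 940/11, 91, 319, 487, 510.15, 533, 580,646, 907,  967,  978] 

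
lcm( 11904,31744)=95232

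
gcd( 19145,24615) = 2735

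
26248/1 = 26248 = 26248.00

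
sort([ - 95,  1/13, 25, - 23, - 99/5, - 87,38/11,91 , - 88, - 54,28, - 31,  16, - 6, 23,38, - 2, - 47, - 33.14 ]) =[- 95,-88, - 87, - 54,- 47, - 33.14, - 31, - 23, - 99/5, - 6, - 2, 1/13, 38/11, 16,23,25, 28, 38, 91] 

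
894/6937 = 894/6937= 0.13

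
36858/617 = 36858/617 = 59.74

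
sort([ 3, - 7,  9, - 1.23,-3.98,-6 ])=[ - 7,  -  6, - 3.98 , - 1.23, 3, 9]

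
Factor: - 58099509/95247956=-2^( - 2)*3^2*13^1*37^1*13421^1*23811989^( - 1)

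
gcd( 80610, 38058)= 6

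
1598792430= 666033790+932758640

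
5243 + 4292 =9535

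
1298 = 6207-4909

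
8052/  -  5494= - 4026/2747=- 1.47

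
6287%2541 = 1205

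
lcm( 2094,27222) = 27222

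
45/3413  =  45/3413=   0.01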